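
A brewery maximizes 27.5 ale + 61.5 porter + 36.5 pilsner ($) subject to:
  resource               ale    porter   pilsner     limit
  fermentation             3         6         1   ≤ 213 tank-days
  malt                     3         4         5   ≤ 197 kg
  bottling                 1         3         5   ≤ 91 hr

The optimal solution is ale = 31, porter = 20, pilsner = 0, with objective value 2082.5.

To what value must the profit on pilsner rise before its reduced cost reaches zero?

At the optimum: fermentation uses 213 of 213 (binding); malt uses 173 of 197 (slack = 24); bottling uses 91 of 91 (binding).
By complementary slackness, y = 0 for the non-binding constraint.
Dual feasibility on the basic columns requires 3·y_fermentation + 1·y_bottling = 27.5, 6·y_fermentation + 3·y_bottling = 61.5.
→ y_fermentation = 7 and y_bottling = 6.5.
pilsner enters the basis when its profit ≥ yᵀa₃ = 7·1 + 6.5·5 = 39.5.

39.5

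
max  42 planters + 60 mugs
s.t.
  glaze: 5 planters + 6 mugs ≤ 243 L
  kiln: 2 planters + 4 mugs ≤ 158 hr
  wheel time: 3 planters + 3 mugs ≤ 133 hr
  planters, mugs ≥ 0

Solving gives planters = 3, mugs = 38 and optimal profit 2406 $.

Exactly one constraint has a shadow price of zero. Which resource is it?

glaze: 243/243 (binding)
kiln: 158/158 (binding)
wheel time: 123/133 (slack 10)
By complementary slackness, a constraint with positive slack has shadow price 0 → wheel time.

wheel time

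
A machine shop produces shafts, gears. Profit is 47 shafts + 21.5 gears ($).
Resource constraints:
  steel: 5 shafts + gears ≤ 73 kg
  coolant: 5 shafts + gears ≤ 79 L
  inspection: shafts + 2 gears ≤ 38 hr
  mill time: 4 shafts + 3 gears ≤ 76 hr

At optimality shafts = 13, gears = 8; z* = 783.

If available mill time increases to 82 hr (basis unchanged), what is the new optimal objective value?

Check each constraint at x*: steel 73/73 (tight); coolant 73/79 (slack 6); inspection 29/38 (slack 9); mill time 76/76 (tight).
By complementary slackness, y = 0 for the non-binding constraints.
Dual feasibility on the basic columns requires 5·y_steel + 4·y_mill time = 47, 1·y_steel + 3·y_mill time = 21.5.
→ y_steel = 5 and y_mill time = 5.5.
Δz = y_mill time·Δb = 5.5 × (6) = 33, so new z* = 783 + 33 = 816.

816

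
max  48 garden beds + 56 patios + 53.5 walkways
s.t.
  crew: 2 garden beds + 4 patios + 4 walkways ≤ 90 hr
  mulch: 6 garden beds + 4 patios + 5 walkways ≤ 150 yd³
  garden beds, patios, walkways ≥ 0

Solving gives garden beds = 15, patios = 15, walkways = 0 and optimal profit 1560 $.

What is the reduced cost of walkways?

-7.5

Check each constraint at x*: crew 90/90 (tight); mulch 150/150 (tight).
The binding rows give the dual system: 2·y_crew + 6·y_mulch = 48 and 4·y_crew + 4·y_mulch = 56.
Solving: y_crew = 9, y_mulch = 5.
Reduced cost of walkways: c₃ − yᵀa₃ = 53.5 − (9·4 + 5·5) = 53.5 − 61 = -7.5.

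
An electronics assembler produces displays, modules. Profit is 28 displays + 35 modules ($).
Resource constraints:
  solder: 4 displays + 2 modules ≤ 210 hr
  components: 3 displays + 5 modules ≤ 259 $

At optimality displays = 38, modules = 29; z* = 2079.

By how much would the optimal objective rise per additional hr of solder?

Both solder and components are binding at x*.
From A_Bᵀ y = c: 4·y_solder + 3·y_components = 28; 2·y_solder + 5·y_components = 35.
→ y_solder = 2.5 and y_components = 6.
Shadow price of solder = 2.5.

2.5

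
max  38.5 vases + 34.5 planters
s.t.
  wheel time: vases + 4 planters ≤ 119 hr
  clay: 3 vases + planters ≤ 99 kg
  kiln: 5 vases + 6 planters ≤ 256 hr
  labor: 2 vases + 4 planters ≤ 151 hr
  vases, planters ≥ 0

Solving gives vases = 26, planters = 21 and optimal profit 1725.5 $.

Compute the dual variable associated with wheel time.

0

Check each constraint at x*: wheel time 110/119 (slack 9); clay 99/99 (tight); kiln 256/256 (tight); labor 136/151 (slack 15).
Slack constraints have shadow price 0 (complementary slackness).
From A_Bᵀ y = c: 3·y_clay + 5·y_kiln = 38.5; 1·y_clay + 6·y_kiln = 34.5.
→ y_clay = 4.5 and y_kiln = 5.
Shadow price of wheel time = 0.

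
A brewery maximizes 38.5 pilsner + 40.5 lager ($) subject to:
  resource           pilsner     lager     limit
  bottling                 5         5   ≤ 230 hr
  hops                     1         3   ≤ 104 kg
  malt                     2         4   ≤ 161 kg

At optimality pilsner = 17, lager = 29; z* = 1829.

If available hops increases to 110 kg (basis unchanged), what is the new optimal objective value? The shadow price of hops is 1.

1835

Δb = 6, so new z* = 1829 + (1)·(6) = 1829 + 6 = 1835.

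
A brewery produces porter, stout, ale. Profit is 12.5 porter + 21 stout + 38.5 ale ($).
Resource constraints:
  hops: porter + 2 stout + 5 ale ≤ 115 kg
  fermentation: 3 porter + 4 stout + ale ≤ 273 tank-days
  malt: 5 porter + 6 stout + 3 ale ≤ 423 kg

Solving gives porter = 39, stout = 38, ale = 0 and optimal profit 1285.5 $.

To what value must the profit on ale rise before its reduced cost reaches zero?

40.5

At the optimum: hops uses 115 of 115 (binding); fermentation uses 269 of 273 (slack = 4); malt uses 423 of 423 (binding).
Slack constraints have shadow price 0 (complementary slackness).
Dual feasibility on the basic columns requires 1·y_hops + 5·y_malt = 12.5, 2·y_hops + 6·y_malt = 21.
→ y_hops = 7.5 and y_malt = 1.
ale enters the basis when its profit ≥ yᵀa₃ = 7.5·5 + 1·3 = 40.5.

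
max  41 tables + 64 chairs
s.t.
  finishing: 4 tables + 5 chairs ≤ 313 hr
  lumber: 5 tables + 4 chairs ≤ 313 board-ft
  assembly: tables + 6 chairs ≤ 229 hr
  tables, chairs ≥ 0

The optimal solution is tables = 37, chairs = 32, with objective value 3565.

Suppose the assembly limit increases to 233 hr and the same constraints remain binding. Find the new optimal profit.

Check each constraint at x*: finishing 308/313 (slack 5); lumber 313/313 (tight); assembly 229/229 (tight).
Slack constraints have shadow price 0 (complementary slackness).
From A_Bᵀ y = c: 5·y_lumber + 1·y_assembly = 41; 4·y_lumber + 6·y_assembly = 64.
This yields shadow prices y_lumber = 7, y_assembly = 6.
Δz = y_assembly·Δb = 6 × (4) = 24, so new z* = 3565 + 24 = 3589.

3589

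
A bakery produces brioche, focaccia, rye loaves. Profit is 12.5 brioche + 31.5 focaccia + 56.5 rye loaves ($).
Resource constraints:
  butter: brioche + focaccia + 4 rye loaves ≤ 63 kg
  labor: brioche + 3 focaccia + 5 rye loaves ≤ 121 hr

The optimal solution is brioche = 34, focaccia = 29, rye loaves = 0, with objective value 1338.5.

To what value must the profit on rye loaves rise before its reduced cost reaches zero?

59.5

Both butter and labor are binding at x*.
The binding rows give the dual system: 1·y_butter + 1·y_labor = 12.5 and 1·y_butter + 3·y_labor = 31.5.
→ y_butter = 3 and y_labor = 9.5.
rye loaves enters the basis when its profit ≥ yᵀa₃ = 3·4 + 9.5·5 = 59.5.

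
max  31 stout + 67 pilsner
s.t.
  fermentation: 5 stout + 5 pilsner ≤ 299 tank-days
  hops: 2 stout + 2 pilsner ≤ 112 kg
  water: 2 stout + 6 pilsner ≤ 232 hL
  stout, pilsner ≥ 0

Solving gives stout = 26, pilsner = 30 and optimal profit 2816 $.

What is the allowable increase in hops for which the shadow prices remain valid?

7.6

Binding constraints: hops, water. The basis is B = [[2,2],[2,6]] with det 8.
Per unit increase in hops, x* moves by d = (0.75, -0.25).
The basis stays optimal until fermentation becomes binding; allowable increase = 7.6 kg.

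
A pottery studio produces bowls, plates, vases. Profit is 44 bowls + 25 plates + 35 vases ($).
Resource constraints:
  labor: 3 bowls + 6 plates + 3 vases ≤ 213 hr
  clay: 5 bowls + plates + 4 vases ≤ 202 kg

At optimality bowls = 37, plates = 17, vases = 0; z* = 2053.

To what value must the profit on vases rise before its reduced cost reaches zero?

37

Both labor and clay are binding at x*.
Dual feasibility on the basic columns requires 3·y_labor + 5·y_clay = 44, 6·y_labor + 1·y_clay = 25.
Solving: y_labor = 3, y_clay = 7.
vases enters the basis when its profit ≥ yᵀa₃ = 3·3 + 7·4 = 37.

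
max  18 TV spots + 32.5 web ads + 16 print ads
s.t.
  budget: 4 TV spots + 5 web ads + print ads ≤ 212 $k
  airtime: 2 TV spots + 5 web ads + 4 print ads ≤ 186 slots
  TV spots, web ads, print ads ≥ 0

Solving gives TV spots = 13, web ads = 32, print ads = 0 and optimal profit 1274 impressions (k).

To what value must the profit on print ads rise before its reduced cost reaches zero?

At the optimum: budget uses 212 of 212 (binding); airtime uses 186 of 186 (binding).
The binding rows give the dual system: 4·y_budget + 2·y_airtime = 18 and 5·y_budget + 5·y_airtime = 32.5.
This yields shadow prices y_budget = 2.5, y_airtime = 4.
print ads enters the basis when its profit ≥ yᵀa₃ = 2.5·1 + 4·4 = 18.5.

18.5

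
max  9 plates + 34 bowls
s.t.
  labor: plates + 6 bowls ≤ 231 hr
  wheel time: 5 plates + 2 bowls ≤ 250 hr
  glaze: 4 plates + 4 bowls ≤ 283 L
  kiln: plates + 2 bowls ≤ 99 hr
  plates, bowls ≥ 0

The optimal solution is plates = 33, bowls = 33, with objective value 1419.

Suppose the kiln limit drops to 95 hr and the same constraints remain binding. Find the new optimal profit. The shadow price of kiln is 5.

1399

Δb = -4, so new z* = 1419 + (5)·(-4) = 1419 − 20 = 1399.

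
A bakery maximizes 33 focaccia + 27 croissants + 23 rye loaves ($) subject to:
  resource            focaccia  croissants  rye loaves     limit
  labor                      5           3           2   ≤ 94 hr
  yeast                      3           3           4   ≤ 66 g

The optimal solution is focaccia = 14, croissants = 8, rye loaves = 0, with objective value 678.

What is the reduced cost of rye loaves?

At the optimum: labor uses 94 of 94 (binding); yeast uses 66 of 66 (binding).
The binding rows give the dual system: 5·y_labor + 3·y_yeast = 33 and 3·y_labor + 3·y_yeast = 27.
→ y_labor = 3 and y_yeast = 6.
Reduced cost of rye loaves: c₃ − yᵀa₃ = 23 − (3·2 + 6·4) = 23 − 30 = -7.

-7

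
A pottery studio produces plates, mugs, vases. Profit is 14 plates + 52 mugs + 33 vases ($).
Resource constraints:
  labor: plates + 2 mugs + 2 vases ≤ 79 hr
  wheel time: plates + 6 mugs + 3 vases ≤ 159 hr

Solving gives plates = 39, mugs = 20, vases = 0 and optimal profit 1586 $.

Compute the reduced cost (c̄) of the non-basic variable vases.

-1

At the optimum: labor uses 79 of 79 (binding); wheel time uses 159 of 159 (binding).
From A_Bᵀ y = c: 1·y_labor + 1·y_wheel time = 14; 2·y_labor + 6·y_wheel time = 52.
Solving: y_labor = 8, y_wheel time = 6.
Reduced cost of vases: c₃ − yᵀa₃ = 33 − (8·2 + 6·3) = 33 − 34 = -1.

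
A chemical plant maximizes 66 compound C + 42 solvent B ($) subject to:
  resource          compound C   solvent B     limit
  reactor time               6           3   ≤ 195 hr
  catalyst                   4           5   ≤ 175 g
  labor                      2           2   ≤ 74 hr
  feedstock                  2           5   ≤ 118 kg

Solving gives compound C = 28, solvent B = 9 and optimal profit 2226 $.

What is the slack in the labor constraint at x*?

labor used = 2·28 + 2·9 = 74; slack = 74 − 74 = 0.

0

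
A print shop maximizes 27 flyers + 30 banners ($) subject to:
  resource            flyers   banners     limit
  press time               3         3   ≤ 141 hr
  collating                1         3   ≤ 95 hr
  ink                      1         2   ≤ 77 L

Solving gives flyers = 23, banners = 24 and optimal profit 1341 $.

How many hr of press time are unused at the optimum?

0

press time used = 3·23 + 3·24 = 141; slack = 141 − 141 = 0.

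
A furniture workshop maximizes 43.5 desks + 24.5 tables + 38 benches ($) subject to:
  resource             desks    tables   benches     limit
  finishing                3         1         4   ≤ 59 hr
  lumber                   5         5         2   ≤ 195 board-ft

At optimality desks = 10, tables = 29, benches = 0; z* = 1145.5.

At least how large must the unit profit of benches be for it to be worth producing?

Check each constraint at x*: finishing 59/59 (tight); lumber 195/195 (tight).
From A_Bᵀ y = c: 3·y_finishing + 5·y_lumber = 43.5; 1·y_finishing + 5·y_lumber = 24.5.
Solving: y_finishing = 9.5, y_lumber = 3.
benches enters the basis when its profit ≥ yᵀa₃ = 9.5·4 + 3·2 = 44.

44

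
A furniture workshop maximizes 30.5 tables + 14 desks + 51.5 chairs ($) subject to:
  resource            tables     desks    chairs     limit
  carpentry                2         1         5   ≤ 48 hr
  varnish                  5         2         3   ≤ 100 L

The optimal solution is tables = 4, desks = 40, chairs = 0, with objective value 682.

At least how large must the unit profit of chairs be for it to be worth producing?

52.5

Both carpentry and varnish are binding at x*.
From A_Bᵀ y = c: 2·y_carpentry + 5·y_varnish = 30.5; 1·y_carpentry + 2·y_varnish = 14.
→ y_carpentry = 9 and y_varnish = 2.5.
chairs enters the basis when its profit ≥ yᵀa₃ = 9·5 + 2.5·3 = 52.5.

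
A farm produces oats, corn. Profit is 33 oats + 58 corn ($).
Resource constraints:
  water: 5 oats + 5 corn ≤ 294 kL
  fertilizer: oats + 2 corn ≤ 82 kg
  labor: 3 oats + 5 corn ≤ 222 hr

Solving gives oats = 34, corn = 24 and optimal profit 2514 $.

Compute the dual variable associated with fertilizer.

9

Check each constraint at x*: water 290/294 (slack 4); fertilizer 82/82 (tight); labor 222/222 (tight).
Slack constraints have shadow price 0 (complementary slackness).
From A_Bᵀ y = c: 1·y_fertilizer + 3·y_labor = 33; 2·y_fertilizer + 5·y_labor = 58.
This yields shadow prices y_fertilizer = 9, y_labor = 8.
Shadow price of fertilizer = 9.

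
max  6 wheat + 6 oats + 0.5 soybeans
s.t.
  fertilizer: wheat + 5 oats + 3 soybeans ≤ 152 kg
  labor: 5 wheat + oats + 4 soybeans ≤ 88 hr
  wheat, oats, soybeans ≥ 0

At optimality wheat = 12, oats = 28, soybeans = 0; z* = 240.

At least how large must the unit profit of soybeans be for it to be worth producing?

7

At the optimum: fertilizer uses 152 of 152 (binding); labor uses 88 of 88 (binding).
Dual feasibility on the basic columns requires 1·y_fertilizer + 5·y_labor = 6, 5·y_fertilizer + 1·y_labor = 6.
This yields shadow prices y_fertilizer = 1, y_labor = 1.
soybeans enters the basis when its profit ≥ yᵀa₃ = 1·3 + 1·4 = 7.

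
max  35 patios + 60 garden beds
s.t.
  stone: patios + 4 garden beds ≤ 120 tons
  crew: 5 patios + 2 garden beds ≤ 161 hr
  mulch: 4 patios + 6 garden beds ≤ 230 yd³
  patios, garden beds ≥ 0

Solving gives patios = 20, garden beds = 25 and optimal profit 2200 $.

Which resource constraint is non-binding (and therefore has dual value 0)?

crew

stone: 120/120 (binding)
crew: 150/161 (slack 11)
mulch: 230/230 (binding)
By complementary slackness, a constraint with positive slack has shadow price 0 → crew.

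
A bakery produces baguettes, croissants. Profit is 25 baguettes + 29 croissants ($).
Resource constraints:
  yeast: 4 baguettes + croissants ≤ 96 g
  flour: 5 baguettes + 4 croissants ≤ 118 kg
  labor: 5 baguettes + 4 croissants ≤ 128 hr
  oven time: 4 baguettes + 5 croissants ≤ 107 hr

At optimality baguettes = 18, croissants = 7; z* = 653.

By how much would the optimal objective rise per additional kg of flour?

Binding: flour and oven time. Non-binding: yeast (17 unused), labor (10 unused).
Since yeast, labor are not tight, their duals are 0.
The binding rows give the dual system: 5·y_flour + 4·y_oven time = 25 and 4·y_flour + 5·y_oven time = 29.
→ y_flour = 1 and y_oven time = 5.
Shadow price of flour = 1.

1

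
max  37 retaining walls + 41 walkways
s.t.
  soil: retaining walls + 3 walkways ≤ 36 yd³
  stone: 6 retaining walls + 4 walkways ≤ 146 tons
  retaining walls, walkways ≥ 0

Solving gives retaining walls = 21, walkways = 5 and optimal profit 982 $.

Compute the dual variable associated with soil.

7

At the optimum: soil uses 36 of 36 (binding); stone uses 146 of 146 (binding).
From A_Bᵀ y = c: 1·y_soil + 6·y_stone = 37; 3·y_soil + 4·y_stone = 41.
This yields shadow prices y_soil = 7, y_stone = 5.
Shadow price of soil = 7.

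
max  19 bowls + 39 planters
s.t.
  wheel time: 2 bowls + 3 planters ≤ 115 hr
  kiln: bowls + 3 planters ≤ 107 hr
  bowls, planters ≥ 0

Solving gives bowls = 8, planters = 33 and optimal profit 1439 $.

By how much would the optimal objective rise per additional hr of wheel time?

6

Check each constraint at x*: wheel time 115/115 (tight); kiln 107/107 (tight).
Dual feasibility on the basic columns requires 2·y_wheel time + 1·y_kiln = 19, 3·y_wheel time + 3·y_kiln = 39.
→ y_wheel time = 6 and y_kiln = 7.
Shadow price of wheel time = 6.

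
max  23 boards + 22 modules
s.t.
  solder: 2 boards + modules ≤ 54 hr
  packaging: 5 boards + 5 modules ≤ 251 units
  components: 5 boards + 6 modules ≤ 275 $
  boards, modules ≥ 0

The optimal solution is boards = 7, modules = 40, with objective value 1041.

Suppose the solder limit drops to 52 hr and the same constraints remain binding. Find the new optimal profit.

1033

Binding: solder and components. Non-binding: packaging (16 unused).
Since packaging is not tight, its dual is 0.
The binding rows give the dual system: 2·y_solder + 5·y_components = 23 and 1·y_solder + 6·y_components = 22.
This yields shadow prices y_solder = 4, y_components = 3.
Δz = y_solder·Δb = 4 × (-2) = -8, so new z* = 1041 − 8 = 1033.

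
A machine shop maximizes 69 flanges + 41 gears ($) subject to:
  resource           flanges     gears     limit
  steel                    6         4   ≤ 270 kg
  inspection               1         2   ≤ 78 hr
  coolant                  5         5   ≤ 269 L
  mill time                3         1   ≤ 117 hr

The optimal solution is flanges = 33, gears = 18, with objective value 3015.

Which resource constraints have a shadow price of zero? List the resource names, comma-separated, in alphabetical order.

coolant, inspection

steel: 270/270 (binding)
inspection: 69/78 (slack 9)
coolant: 255/269 (slack 14)
mill time: 117/117 (binding)
By complementary slackness, a constraint with positive slack has shadow price 0 → coolant, inspection.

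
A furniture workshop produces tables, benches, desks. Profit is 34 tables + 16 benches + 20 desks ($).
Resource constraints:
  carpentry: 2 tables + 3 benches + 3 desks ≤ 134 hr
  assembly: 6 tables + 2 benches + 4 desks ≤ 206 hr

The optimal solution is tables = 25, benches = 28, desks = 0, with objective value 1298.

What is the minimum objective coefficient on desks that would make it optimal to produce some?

26

Both carpentry and assembly are binding at x*.
The binding rows give the dual system: 2·y_carpentry + 6·y_assembly = 34 and 3·y_carpentry + 2·y_assembly = 16.
Solving: y_carpentry = 2, y_assembly = 5.
desks enters the basis when its profit ≥ yᵀa₃ = 2·3 + 5·4 = 26.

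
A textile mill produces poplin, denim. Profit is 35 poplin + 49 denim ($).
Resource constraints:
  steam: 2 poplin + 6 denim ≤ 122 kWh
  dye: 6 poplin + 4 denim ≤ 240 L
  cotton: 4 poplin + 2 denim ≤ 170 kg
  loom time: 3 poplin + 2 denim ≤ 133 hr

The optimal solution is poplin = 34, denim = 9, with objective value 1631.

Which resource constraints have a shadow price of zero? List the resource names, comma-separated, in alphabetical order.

steam: 122/122 (binding)
dye: 240/240 (binding)
cotton: 154/170 (slack 16)
loom time: 120/133 (slack 13)
By complementary slackness, a constraint with positive slack has shadow price 0 → cotton, loom time.

cotton, loom time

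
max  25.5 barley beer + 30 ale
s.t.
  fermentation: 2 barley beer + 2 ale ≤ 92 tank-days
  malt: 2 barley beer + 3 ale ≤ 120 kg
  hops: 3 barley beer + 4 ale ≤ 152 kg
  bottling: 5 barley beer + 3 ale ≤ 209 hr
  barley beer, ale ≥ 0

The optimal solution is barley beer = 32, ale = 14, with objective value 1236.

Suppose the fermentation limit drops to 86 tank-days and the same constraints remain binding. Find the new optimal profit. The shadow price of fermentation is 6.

1200

Δb = -6, so new z* = 1236 + (6)·(-6) = 1236 − 36 = 1200.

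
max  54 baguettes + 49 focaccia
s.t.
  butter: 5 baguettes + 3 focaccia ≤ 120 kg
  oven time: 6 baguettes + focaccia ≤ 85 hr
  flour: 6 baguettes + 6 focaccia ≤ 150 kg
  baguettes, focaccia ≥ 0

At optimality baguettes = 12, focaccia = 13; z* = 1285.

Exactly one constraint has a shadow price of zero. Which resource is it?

butter: 99/120 (slack 21)
oven time: 85/85 (binding)
flour: 150/150 (binding)
By complementary slackness, a constraint with positive slack has shadow price 0 → butter.

butter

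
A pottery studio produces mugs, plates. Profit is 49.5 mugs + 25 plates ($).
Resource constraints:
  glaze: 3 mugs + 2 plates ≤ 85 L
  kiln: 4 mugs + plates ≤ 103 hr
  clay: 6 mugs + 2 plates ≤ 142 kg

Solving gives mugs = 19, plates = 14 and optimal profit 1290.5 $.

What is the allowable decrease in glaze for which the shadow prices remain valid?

14

Binding constraints: glaze, clay. The basis is B = [[3,2],[6,2]] with det -6.
Per unit decrease in glaze, x* moves by d = (0.3333, -1).
The basis stays optimal until plates reaches 0; allowable decrease = 14 L.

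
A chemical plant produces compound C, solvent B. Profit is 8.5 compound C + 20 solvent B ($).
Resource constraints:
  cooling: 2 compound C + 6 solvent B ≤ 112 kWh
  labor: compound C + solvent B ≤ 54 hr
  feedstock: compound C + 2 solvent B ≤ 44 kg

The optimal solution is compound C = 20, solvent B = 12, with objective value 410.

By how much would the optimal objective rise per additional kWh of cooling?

1.5

At the optimum: cooling uses 112 of 112 (binding); labor uses 32 of 54 (slack = 22); feedstock uses 44 of 44 (binding).
Since labor is not tight, its dual is 0.
From A_Bᵀ y = c: 2·y_cooling + 1·y_feedstock = 8.5; 6·y_cooling + 2·y_feedstock = 20.
→ y_cooling = 1.5 and y_feedstock = 5.5.
Shadow price of cooling = 1.5.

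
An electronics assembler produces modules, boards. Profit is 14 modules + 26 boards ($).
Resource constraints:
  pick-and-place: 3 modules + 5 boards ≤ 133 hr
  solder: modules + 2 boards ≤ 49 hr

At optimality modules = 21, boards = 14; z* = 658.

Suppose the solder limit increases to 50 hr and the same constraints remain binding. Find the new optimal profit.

666

At the optimum: pick-and-place uses 133 of 133 (binding); solder uses 49 of 49 (binding).
From A_Bᵀ y = c: 3·y_pick-and-place + 1·y_solder = 14; 5·y_pick-and-place + 2·y_solder = 26.
Solving: y_pick-and-place = 2, y_solder = 8.
Δz = y_solder·Δb = 8 × (1) = 8, so new z* = 658 + 8 = 666.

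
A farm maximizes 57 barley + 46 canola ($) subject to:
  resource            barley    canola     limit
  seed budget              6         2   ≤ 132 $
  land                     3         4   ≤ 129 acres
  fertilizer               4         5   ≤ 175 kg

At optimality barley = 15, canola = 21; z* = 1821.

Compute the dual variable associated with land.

9

Check each constraint at x*: seed budget 132/132 (tight); land 129/129 (tight); fertilizer 165/175 (slack 10).
By complementary slackness, y = 0 for the non-binding constraint.
Dual feasibility on the basic columns requires 6·y_seed budget + 3·y_land = 57, 2·y_seed budget + 4·y_land = 46.
Solving: y_seed budget = 5, y_land = 9.
Shadow price of land = 9.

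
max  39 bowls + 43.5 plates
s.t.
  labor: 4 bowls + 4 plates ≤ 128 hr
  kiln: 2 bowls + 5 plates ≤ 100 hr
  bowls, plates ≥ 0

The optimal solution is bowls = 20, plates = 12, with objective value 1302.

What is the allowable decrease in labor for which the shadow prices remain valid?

Binding constraints: labor, kiln. The basis is B = [[4,4],[2,5]] with det 12.
Per unit decrease in labor, x* moves by d = (-0.4167, 0.1667).
The basis stays optimal until bowls reaches 0; allowable decrease = 48 hr.

48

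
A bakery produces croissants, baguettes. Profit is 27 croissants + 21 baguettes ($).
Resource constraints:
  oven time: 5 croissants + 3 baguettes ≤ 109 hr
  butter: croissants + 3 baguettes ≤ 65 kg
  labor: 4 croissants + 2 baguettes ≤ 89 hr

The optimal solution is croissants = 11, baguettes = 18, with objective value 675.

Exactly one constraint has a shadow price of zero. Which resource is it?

labor

oven time: 109/109 (binding)
butter: 65/65 (binding)
labor: 80/89 (slack 9)
By complementary slackness, a constraint with positive slack has shadow price 0 → labor.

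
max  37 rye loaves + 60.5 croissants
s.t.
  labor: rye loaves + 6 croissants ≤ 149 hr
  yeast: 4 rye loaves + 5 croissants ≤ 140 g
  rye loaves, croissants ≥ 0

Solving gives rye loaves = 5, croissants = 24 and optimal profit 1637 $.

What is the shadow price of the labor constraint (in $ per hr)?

Check each constraint at x*: labor 149/149 (tight); yeast 140/140 (tight).
The binding rows give the dual system: 1·y_labor + 4·y_yeast = 37 and 6·y_labor + 5·y_yeast = 60.5.
This yields shadow prices y_labor = 3, y_yeast = 8.5.
Shadow price of labor = 3.

3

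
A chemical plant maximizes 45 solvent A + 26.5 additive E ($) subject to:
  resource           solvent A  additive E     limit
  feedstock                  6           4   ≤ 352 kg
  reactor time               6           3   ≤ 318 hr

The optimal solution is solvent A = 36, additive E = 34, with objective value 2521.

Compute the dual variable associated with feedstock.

4

Check each constraint at x*: feedstock 352/352 (tight); reactor time 318/318 (tight).
The binding rows give the dual system: 6·y_feedstock + 6·y_reactor time = 45 and 4·y_feedstock + 3·y_reactor time = 26.5.
This yields shadow prices y_feedstock = 4, y_reactor time = 3.5.
Shadow price of feedstock = 4.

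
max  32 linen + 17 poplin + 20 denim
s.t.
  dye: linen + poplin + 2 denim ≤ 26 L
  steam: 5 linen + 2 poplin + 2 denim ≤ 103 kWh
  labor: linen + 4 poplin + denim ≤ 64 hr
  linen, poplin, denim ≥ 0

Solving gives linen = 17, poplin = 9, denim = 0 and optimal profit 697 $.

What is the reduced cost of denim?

At the optimum: dye uses 26 of 26 (binding); steam uses 103 of 103 (binding); labor uses 53 of 64 (slack = 11).
Since labor is not tight, its dual is 0.
Dual feasibility on the basic columns requires 1·y_dye + 5·y_steam = 32, 1·y_dye + 2·y_steam = 17.
Solving: y_dye = 7, y_steam = 5.
Reduced cost of denim: c₃ − yᵀa₃ = 20 − (7·2 + 5·2) = 20 − 24 = -4.

-4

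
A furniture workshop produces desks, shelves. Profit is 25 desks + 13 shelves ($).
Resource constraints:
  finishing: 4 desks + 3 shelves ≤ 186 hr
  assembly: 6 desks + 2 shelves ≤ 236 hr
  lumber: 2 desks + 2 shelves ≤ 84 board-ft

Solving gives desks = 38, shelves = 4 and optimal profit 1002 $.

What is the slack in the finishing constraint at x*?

finishing used = 4·38 + 3·4 = 164; slack = 186 − 164 = 22.

22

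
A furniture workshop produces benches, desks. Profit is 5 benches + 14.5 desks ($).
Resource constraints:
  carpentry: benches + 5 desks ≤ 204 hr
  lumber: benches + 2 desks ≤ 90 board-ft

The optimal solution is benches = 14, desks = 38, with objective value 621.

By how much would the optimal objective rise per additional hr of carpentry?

Both carpentry and lumber are binding at x*.
From A_Bᵀ y = c: 1·y_carpentry + 1·y_lumber = 5; 5·y_carpentry + 2·y_lumber = 14.5.
This yields shadow prices y_carpentry = 1.5, y_lumber = 3.5.
Shadow price of carpentry = 1.5.

1.5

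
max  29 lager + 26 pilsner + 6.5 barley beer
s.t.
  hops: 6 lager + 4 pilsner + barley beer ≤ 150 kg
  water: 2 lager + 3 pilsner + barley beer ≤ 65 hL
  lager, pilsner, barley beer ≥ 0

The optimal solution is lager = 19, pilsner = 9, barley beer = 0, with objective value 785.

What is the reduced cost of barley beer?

Both hops and water are binding at x*.
The binding rows give the dual system: 6·y_hops + 2·y_water = 29 and 4·y_hops + 3·y_water = 26.
Solving: y_hops = 3.5, y_water = 4.
Reduced cost of barley beer: c₃ − yᵀa₃ = 6.5 − (3.5·1 + 4·1) = 6.5 − 7.5 = -1.

-1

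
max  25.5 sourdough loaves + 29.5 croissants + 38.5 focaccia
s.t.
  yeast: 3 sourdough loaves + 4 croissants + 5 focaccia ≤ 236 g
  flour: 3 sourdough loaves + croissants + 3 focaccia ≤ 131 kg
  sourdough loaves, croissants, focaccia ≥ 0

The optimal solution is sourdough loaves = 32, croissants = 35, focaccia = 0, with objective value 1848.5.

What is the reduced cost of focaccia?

-1

Both yeast and flour are binding at x*.
The binding rows give the dual system: 3·y_yeast + 3·y_flour = 25.5 and 4·y_yeast + 1·y_flour = 29.5.
This yields shadow prices y_yeast = 7, y_flour = 1.5.
Reduced cost of focaccia: c₃ − yᵀa₃ = 38.5 − (7·5 + 1.5·3) = 38.5 − 39.5 = -1.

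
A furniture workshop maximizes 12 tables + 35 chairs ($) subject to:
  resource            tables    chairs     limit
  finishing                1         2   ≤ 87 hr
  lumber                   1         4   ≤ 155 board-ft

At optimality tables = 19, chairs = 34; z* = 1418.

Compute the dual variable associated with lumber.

Check each constraint at x*: finishing 87/87 (tight); lumber 155/155 (tight).
From A_Bᵀ y = c: 1·y_finishing + 1·y_lumber = 12; 2·y_finishing + 4·y_lumber = 35.
This yields shadow prices y_finishing = 6.5, y_lumber = 5.5.
Shadow price of lumber = 5.5.

5.5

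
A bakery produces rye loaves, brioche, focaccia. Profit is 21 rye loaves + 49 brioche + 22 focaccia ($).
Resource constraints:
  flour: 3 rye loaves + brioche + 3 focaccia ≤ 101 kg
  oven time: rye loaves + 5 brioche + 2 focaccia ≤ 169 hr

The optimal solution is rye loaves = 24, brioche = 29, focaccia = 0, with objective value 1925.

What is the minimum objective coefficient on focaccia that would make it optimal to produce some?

30

At the optimum: flour uses 101 of 101 (binding); oven time uses 169 of 169 (binding).
From A_Bᵀ y = c: 3·y_flour + 1·y_oven time = 21; 1·y_flour + 5·y_oven time = 49.
Solving: y_flour = 4, y_oven time = 9.
focaccia enters the basis when its profit ≥ yᵀa₃ = 4·3 + 9·2 = 30.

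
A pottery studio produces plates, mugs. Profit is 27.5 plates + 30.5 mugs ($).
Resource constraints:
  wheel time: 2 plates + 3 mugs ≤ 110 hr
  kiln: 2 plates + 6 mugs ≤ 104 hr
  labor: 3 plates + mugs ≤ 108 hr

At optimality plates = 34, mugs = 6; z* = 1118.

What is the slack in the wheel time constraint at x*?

wheel time used = 2·34 + 3·6 = 86; slack = 110 − 86 = 24.

24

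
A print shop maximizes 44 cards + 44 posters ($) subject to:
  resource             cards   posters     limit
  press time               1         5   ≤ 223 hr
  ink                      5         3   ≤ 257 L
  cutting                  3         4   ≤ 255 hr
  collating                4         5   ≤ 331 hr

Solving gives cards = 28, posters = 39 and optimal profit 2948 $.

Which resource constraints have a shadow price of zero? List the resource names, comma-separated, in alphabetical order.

collating, cutting

press time: 223/223 (binding)
ink: 257/257 (binding)
cutting: 240/255 (slack 15)
collating: 307/331 (slack 24)
By complementary slackness, a constraint with positive slack has shadow price 0 → collating, cutting.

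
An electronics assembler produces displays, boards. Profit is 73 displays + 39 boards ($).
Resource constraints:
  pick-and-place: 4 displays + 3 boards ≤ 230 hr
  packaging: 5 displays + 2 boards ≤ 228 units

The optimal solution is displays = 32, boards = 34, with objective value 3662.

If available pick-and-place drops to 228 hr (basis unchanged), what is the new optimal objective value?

3648

Both pick-and-place and packaging are binding at x*.
Dual feasibility on the basic columns requires 4·y_pick-and-place + 5·y_packaging = 73, 3·y_pick-and-place + 2·y_packaging = 39.
This yields shadow prices y_pick-and-place = 7, y_packaging = 9.
Δz = y_pick-and-place·Δb = 7 × (-2) = -14, so new z* = 3662 − 14 = 3648.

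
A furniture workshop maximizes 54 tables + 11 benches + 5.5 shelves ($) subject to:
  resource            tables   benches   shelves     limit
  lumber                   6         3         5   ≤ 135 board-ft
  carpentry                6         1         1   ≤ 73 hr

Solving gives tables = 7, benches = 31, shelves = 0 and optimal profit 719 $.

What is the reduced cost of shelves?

Check each constraint at x*: lumber 135/135 (tight); carpentry 73/73 (tight).
Dual feasibility on the basic columns requires 6·y_lumber + 6·y_carpentry = 54, 3·y_lumber + 1·y_carpentry = 11.
This yields shadow prices y_lumber = 1, y_carpentry = 8.
Reduced cost of shelves: c₃ − yᵀa₃ = 5.5 − (1·5 + 8·1) = 5.5 − 13 = -7.5.

-7.5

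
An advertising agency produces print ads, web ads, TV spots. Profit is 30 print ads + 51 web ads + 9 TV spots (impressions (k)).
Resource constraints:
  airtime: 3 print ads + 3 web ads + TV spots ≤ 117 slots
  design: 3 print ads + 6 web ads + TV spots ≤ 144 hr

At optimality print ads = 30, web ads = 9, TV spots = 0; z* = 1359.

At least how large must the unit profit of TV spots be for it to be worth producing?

Both airtime and design are binding at x*.
The binding rows give the dual system: 3·y_airtime + 3·y_design = 30 and 3·y_airtime + 6·y_design = 51.
This yields shadow prices y_airtime = 3, y_design = 7.
TV spots enters the basis when its profit ≥ yᵀa₃ = 3·1 + 7·1 = 10.

10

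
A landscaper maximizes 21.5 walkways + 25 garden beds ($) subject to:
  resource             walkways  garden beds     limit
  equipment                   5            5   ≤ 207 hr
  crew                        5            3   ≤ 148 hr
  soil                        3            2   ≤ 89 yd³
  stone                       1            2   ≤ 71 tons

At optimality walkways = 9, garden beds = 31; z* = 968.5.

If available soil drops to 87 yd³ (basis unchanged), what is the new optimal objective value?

At the optimum: equipment uses 200 of 207 (slack = 7); crew uses 138 of 148 (slack = 10); soil uses 89 of 89 (binding); stone uses 71 of 71 (binding).
Slack constraints have shadow price 0 (complementary slackness).
Dual feasibility on the basic columns requires 3·y_soil + 1·y_stone = 21.5, 2·y_soil + 2·y_stone = 25.
Solving: y_soil = 4.5, y_stone = 8.
Δz = y_soil·Δb = 4.5 × (-2) = -9, so new z* = 968.5 − 9 = 959.5.

959.5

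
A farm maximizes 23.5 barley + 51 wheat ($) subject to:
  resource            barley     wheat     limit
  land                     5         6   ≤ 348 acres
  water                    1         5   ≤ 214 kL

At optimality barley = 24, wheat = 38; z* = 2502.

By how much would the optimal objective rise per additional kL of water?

6

Check each constraint at x*: land 348/348 (tight); water 214/214 (tight).
From A_Bᵀ y = c: 5·y_land + 1·y_water = 23.5; 6·y_land + 5·y_water = 51.
→ y_land = 3.5 and y_water = 6.
Shadow price of water = 6.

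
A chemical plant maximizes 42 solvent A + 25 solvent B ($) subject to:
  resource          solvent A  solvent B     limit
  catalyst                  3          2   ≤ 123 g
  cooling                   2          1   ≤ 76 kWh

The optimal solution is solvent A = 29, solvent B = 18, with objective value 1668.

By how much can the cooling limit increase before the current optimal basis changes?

Binding constraints: catalyst, cooling. The basis is B = [[3,2],[2,1]] with det -1.
Per unit increase in cooling, x* moves by d = (2, -3).
The basis stays optimal until solvent B reaches 0; allowable increase = 6 kWh.

6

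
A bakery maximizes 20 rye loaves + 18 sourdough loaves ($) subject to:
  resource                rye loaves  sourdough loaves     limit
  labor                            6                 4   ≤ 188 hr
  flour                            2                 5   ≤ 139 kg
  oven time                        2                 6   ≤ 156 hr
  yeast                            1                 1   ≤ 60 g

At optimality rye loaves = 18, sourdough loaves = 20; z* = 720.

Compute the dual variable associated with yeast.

Binding: labor and oven time. Non-binding: flour (3 unused), yeast (22 unused).
Slack constraints have shadow price 0 (complementary slackness).
The binding rows give the dual system: 6·y_labor + 2·y_oven time = 20 and 4·y_labor + 6·y_oven time = 18.
This yields shadow prices y_labor = 3, y_oven time = 1.
Shadow price of yeast = 0.

0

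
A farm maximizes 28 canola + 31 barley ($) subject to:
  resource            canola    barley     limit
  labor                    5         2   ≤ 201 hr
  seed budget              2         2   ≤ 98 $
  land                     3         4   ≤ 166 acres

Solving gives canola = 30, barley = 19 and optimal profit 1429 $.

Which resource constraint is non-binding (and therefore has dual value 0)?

labor

labor: 188/201 (slack 13)
seed budget: 98/98 (binding)
land: 166/166 (binding)
By complementary slackness, a constraint with positive slack has shadow price 0 → labor.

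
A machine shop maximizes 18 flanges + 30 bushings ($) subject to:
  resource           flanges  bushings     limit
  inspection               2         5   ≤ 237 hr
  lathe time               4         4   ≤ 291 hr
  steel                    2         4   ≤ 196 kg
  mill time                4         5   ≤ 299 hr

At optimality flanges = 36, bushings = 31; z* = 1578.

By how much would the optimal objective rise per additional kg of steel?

5

At the optimum: inspection uses 227 of 237 (slack = 10); lathe time uses 268 of 291 (slack = 23); steel uses 196 of 196 (binding); mill time uses 299 of 299 (binding).
Since inspection, lathe time are not tight, their duals are 0.
Dual feasibility on the basic columns requires 2·y_steel + 4·y_mill time = 18, 4·y_steel + 5·y_mill time = 30.
This yields shadow prices y_steel = 5, y_mill time = 2.
Shadow price of steel = 5.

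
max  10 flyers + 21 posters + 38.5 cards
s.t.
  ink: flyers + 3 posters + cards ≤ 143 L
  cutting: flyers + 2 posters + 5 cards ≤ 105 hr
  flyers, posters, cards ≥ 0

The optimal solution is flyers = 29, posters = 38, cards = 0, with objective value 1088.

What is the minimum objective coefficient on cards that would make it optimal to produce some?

At the optimum: ink uses 143 of 143 (binding); cutting uses 105 of 105 (binding).
The binding rows give the dual system: 1·y_ink + 1·y_cutting = 10 and 3·y_ink + 2·y_cutting = 21.
This yields shadow prices y_ink = 1, y_cutting = 9.
cards enters the basis when its profit ≥ yᵀa₃ = 1·1 + 9·5 = 46.

46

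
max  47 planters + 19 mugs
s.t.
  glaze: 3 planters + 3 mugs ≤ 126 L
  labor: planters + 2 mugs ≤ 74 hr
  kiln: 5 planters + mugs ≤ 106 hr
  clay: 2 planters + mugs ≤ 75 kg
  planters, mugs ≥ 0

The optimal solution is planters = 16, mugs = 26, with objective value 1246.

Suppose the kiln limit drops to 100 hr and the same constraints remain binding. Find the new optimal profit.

1204

At the optimum: glaze uses 126 of 126 (binding); labor uses 68 of 74 (slack = 6); kiln uses 106 of 106 (binding); clay uses 58 of 75 (slack = 17).
Slack constraints have shadow price 0 (complementary slackness).
From A_Bᵀ y = c: 3·y_glaze + 5·y_kiln = 47; 3·y_glaze + 1·y_kiln = 19.
Solving: y_glaze = 4, y_kiln = 7.
Δz = y_kiln·Δb = 7 × (-6) = -42, so new z* = 1246 − 42 = 1204.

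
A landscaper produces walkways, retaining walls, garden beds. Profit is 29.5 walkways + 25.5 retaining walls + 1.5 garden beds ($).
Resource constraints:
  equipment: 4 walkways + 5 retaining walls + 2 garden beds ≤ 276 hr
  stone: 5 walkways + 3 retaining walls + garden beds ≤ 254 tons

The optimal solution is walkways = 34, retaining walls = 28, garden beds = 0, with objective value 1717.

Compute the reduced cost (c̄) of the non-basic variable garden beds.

Both equipment and stone are binding at x*.
From A_Bᵀ y = c: 4·y_equipment + 5·y_stone = 29.5; 5·y_equipment + 3·y_stone = 25.5.
This yields shadow prices y_equipment = 3, y_stone = 3.5.
Reduced cost of garden beds: c₃ − yᵀa₃ = 1.5 − (3·2 + 3.5·1) = 1.5 − 9.5 = -8.

-8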